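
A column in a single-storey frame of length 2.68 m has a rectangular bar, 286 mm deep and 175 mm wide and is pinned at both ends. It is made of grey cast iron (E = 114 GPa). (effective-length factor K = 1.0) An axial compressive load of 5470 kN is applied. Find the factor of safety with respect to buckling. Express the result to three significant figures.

n ≈ 3.66

Buckling occurs about the weak axis: I_min = h·b³/12 with b = 175 mm (the shorter side).
I_min = 286×175³/12 = 1.277×10^8 mm⁴
I = 1.277×10^8 mm⁴ = 1.277×10^-4 m⁴
Effective length L_e = K·L = 1 × 2.68 = 2.680 m
P_cr = π²EI / L_e² = π² × 114×10⁹ × 1.277×10^-4 / 2.680² = 2.001×10^7 N
Factor of safety n = P_cr / P = 20009 / 5470 = 3.66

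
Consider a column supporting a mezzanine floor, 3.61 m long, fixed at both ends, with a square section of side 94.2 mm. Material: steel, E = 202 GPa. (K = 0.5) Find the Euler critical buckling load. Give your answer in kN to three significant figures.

I = a⁴/12 = 94.2⁴/12 = 6.562×10^6 mm⁴
I = 6.562×10^6 mm⁴ = 6.562×10^-6 m⁴
Effective length L_e = K·L = 0.5 × 3.61 = 1.805 m
P_cr = π²EI / L_e² = π² × 202×10⁹ × 6.562×10^-6 / 1.805² = 4.015×10^6 N

P_cr ≈ 4020 kN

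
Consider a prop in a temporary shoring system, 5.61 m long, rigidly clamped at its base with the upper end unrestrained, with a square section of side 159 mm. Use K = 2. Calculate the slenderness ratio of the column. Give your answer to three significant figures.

λ ≈ 244

For a square r = a/√12 = 159/√12 = 45.90 mm
L_e = K·L = 2 × 5.61 m = 11.22 m = 11220 mm
λ = L_e / r_min = 11220 / 45.90 = 244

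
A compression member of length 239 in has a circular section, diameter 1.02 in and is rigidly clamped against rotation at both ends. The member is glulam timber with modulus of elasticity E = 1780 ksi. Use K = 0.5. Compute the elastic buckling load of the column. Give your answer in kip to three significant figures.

P_cr ≈ 0.0654 kip

I = πd⁴/64 = π×1.02⁴/64 = 5.313×10^-2 in⁴
Effective length L_e = K·L = 0.5 × 239 = 119.5 in
P_cr = π²EI / L_e² = π² × 1780×10³ × 5.313×10^-2 / 119.5² = 65.37 lb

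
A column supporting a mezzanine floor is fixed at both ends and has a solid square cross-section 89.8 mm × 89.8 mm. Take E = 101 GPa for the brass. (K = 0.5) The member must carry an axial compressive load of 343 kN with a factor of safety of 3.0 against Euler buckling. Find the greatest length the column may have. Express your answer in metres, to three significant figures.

I = a⁴/12 = 89.8⁴/12 = 5.419×10^6 mm⁴
I = 5.419×10^-6 m⁴
Required critical load P_cr = n·P = 3.0 × 343 = 1029 kN = 1.029×10^6 N
From P_cr = π²EI/(K·L)²:  L = (1/K)·√(π²EI/P_cr) = (1/0.5)·√(π²×1.01×10^11×5.419×10^-6/1.029×10^6)
L = 4.58 m

L_max ≈ 4.58 m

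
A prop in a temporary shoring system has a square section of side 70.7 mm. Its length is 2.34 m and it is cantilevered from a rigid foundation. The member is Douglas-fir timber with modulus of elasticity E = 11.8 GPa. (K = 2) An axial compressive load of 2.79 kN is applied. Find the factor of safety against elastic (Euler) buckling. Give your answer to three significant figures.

n ≈ 3.97

I = a⁴/12 = 70.7⁴/12 = 2.082×10^6 mm⁴
I = 2.082×10^6 mm⁴ = 2.082×10^-6 m⁴
Effective length L_e = K·L = 2 × 2.34 = 4.680 m
P_cr = π²EI / L_e² = π² × 11.8×10⁹ × 2.082×10^-6 / 4.680² = 1.107×10^4 N
Factor of safety n = P_cr / P = 11.071 / 2.79 = 3.97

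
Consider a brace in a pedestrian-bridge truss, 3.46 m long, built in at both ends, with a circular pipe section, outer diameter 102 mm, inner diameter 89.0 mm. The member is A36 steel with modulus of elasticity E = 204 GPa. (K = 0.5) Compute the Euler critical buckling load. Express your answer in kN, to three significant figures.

P_cr ≈ 1500 kN

d_o = 102 mm, d_i = 89.0 mm
I = π(d_o⁴ − d_i⁴)/64 = π(102⁴ − 89.00⁴)/64 = 2.234×10^6 mm⁴
I = 2.234×10^6 mm⁴ = 2.234×10^-6 m⁴
Effective length L_e = K·L = 0.5 × 3.46 = 1.730 m
P_cr = π²EI / L_e² = π² × 204×10⁹ × 2.234×10^-6 / 1.730² = 1.503×10^6 N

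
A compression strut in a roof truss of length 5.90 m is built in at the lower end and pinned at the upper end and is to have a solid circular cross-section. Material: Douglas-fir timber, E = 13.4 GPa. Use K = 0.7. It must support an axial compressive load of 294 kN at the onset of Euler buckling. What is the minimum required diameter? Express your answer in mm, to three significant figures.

d ≈ 167 mm

L_e = K·L = 0.7 × 5.90 = 4.130 m
Required I = P_cr·L_e²/(π²E) = 2.940×10^5 × 4.130² / (π² × 1.34×10^10) = 3.792×10^-5 m⁴
I_req = 3.792×10^7 mm⁴
Solid circle: I = πd⁴/64  ⇒  d = (64I/π)^(1/4) = (64×3.792×10^7/π)^(1/4) = 167 mm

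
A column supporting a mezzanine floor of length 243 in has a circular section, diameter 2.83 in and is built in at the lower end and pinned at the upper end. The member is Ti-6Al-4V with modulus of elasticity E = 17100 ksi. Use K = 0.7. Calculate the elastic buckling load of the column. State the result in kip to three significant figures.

I = πd⁴/64 = π×2.83⁴/64 = 3.149 in⁴
Effective length L_e = K·L = 0.7 × 243 = 170.1 in
P_cr = π²EI / L_e² = π² × 17100×10³ × 3.149 / 170.1² = 1.837×10^4 lb

P_cr ≈ 18.4 kip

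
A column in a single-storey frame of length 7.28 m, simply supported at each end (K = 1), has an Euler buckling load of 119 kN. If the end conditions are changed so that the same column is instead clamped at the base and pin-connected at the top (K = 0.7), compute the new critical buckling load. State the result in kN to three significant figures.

P_cr ≈ 243 kN

P_cr ∝ 1/K², so P_cr,new = P_cr,old × (K_old/K_new)² = 119 × (1/0.7)²
= 119 × 2.041 = 243 kN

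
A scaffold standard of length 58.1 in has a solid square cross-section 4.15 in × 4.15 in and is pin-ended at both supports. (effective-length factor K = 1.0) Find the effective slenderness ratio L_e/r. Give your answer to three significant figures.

I = a⁴/12 = 4.15⁴/12 = 24.72 in⁴
A = 17.22 in²;  r_min = √(I/A) = √(24.72/17.22) = 1.198 in
L_e = K·L = 1 × 58.1 = 58.10 in
λ = L_e / r_min = 58.100 / 1.198 = 48.5

λ ≈ 48.5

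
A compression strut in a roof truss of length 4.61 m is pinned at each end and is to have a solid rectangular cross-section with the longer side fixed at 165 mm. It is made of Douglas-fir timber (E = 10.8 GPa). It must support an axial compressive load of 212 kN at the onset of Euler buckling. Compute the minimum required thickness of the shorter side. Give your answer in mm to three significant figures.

L_e = K·L = 1 × 4.61 = 4.610 m
Required I = P_cr·L_e²/(π²E) = 2.120×10^5 × 4.610² / (π² × 1.08×10^10) = 4.227×10^-5 m⁴
I_req = 4.227×10^7 mm⁴
Rectangle, weak axis: I_min = h·b³/12 with h = 165 mm fixed  ⇒  b = (12I/h)^(1/3) = 145 mm

b ≈ 145 mm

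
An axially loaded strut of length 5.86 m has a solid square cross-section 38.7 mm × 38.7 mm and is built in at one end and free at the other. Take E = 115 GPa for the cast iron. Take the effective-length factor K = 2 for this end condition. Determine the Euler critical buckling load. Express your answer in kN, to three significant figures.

I = a⁴/12 = 38.7⁴/12 = 1.869×10^5 mm⁴
I = 1.869×10^5 mm⁴ = 1.869×10^-7 m⁴
Effective length L_e = K·L = 2 × 5.86 = 11.72 m
P_cr = π²EI / L_e² = π² × 115×10⁹ × 1.869×10^-7 / 11.72² = 1.545×10^3 N

P_cr ≈ 1.54 kN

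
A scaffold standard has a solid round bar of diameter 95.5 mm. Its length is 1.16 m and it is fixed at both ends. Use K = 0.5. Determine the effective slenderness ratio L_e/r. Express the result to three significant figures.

λ ≈ 24.3

I = πd⁴/64 = π×95.5⁴/64 = 4.083×10^6 mm⁴
A = 7.163×10^3 mm²;  r_min = √(I/A) = √(4.083×10^6/7.163×10^3) = 23.88 mm
L_e = K·L = 0.5 × 1.16 m = 0.5800 m = 580.00 mm
λ = L_e / r_min = 580.00 / 23.88 = 24.3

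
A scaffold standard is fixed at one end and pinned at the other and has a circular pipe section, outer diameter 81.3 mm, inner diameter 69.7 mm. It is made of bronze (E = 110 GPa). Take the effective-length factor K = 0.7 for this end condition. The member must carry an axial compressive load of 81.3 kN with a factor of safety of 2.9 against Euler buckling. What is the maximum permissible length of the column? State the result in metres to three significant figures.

L_max ≈ 3.04 m

d_o = 81.3 mm, d_i = 69.7 mm
I = π(d_o⁴ − d_i⁴)/64 = π(81.3⁴ − 69.70⁴)/64 = 9.860×10^5 mm⁴
I = 9.860×10^-7 m⁴
Required critical load P_cr = n·P = 2.9 × 81.3 = 235.8 kN = 2.358×10^5 N
From P_cr = π²EI/(K·L)²:  L = (1/K)·√(π²EI/P_cr) = (1/0.7)·√(π²×1.10×10^11×9.860×10^-7/2.358×10^5)
L = 3.04 m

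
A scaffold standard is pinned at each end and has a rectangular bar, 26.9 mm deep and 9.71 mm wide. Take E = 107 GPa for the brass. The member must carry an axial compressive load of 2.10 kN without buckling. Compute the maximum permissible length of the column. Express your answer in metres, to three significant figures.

Buckling occurs about the weak axis: I_min = h·b³/12 with b = 9.71 mm (the shorter side).
I_min = 26.9×9.71³/12 = 2.052×10^3 mm⁴
I = 2.052×10^-9 m⁴
At the buckling limit P_cr = P = 2.100×10^3 N
From P_cr = π²EI/(K·L)²:  L = (1/K)·√(π²EI/P_cr) = (1/1)·√(π²×1.07×10^11×2.052×10^-9/2.100×10^3)
L = 1.02 m

L_max ≈ 1.02 m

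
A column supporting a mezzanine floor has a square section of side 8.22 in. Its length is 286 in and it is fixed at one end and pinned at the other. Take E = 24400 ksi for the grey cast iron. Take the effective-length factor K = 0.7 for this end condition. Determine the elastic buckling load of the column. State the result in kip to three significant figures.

I = a⁴/12 = 8.22⁴/12 = 380.5 in⁴
Effective length L_e = K·L = 0.7 × 286 = 200.2 in
P_cr = π²EI / L_e² = π² × 24400×10³ × 380.5 / 200.2² = 2.286×10^6 lb

P_cr ≈ 2290 kip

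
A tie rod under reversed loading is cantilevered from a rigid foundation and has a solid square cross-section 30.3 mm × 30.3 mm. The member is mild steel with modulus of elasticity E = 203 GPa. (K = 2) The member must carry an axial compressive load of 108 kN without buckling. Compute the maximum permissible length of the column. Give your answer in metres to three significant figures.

L_max ≈ 0.571 m

I = a⁴/12 = 30.3⁴/12 = 7.024×10^4 mm⁴
I = 7.024×10^-8 m⁴
At the buckling limit P_cr = P = 1.080×10^5 N
From P_cr = π²EI/(K·L)²:  L = (1/K)·√(π²EI/P_cr) = (1/2)·√(π²×2.03×10^11×7.024×10^-8/1.080×10^5)
L = 0.571 m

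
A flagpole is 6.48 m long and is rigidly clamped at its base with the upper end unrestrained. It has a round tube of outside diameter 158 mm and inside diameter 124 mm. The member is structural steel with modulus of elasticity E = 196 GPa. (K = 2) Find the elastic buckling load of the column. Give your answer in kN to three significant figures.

d_o = 158 mm, d_i = 124 mm
I = π(d_o⁴ − d_i⁴)/64 = π(158⁴ − 124.0⁴)/64 = 1.899×10^7 mm⁴
I = 1.899×10^7 mm⁴ = 1.899×10^-5 m⁴
Effective length L_e = K·L = 2 × 6.48 = 12.96 m
P_cr = π²EI / L_e² = π² × 196×10⁹ × 1.899×10^-5 / 12.96² = 2.187×10^5 N

P_cr ≈ 219 kN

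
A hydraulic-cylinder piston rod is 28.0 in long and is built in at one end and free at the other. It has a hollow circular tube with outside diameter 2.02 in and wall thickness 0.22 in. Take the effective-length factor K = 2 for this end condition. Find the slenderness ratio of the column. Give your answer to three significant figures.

λ ≈ 87.3

Inner diameter d_i = 2.02 − 2×0.22 = 1.580 in
I = π(d_o⁴ − d_i⁴)/64 = π(2.02⁴ − 1.580⁴)/64 = 0.5114 in⁴
A = 1.244 in²;  r_min = √(I/A) = √(0.5114/1.244) = 0.6411 in
L_e = K·L = 2 × 28.0 = 56.00 in
λ = L_e / r_min = 56.000 / 0.6411 = 87.3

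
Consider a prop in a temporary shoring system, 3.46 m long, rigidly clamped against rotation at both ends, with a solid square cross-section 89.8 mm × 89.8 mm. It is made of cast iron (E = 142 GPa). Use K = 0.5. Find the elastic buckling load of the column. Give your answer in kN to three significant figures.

P_cr ≈ 2540 kN

I = a⁴/12 = 89.8⁴/12 = 5.419×10^6 mm⁴
I = 5.419×10^6 mm⁴ = 5.419×10^-6 m⁴
Effective length L_e = K·L = 0.5 × 3.46 = 1.730 m
P_cr = π²EI / L_e² = π² × 142×10⁹ × 5.419×10^-6 / 1.730² = 2.538×10^6 N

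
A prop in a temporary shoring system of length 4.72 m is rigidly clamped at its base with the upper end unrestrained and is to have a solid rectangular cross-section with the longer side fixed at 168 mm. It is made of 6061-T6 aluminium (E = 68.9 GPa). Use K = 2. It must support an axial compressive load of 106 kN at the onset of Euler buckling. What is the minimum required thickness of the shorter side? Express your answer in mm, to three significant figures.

b ≈ 99.7 mm

L_e = K·L = 2 × 4.72 = 9.440 m
Required I = P_cr·L_e²/(π²E) = 1.060×10^5 × 9.440² / (π² × 6.89×10^10) = 1.389×10^-5 m⁴
I_req = 1.389×10^7 mm⁴
Rectangle, weak axis: I_min = h·b³/12 with h = 168 mm fixed  ⇒  b = (12I/h)^(1/3) = 99.7 mm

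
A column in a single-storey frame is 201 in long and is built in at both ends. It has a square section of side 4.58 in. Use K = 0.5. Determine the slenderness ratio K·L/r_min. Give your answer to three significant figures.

For a square r = a/√12 = 4.58/√12 = 1.322 in
L_e = K·L = 0.5 × 201 = 100.5 in
λ = L_e / r_min = 100.50 / 1.322 = 76.0

λ ≈ 76.0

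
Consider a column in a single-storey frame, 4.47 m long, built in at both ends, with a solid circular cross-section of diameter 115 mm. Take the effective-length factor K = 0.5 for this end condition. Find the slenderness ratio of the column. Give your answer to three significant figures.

λ ≈ 77.7

I = πd⁴/64 = π×115⁴/64 = 8.585×10^6 mm⁴
A = 1.039×10^4 mm²;  r_min = √(I/A) = √(8.585×10^6/1.039×10^4) = 28.75 mm
L_e = K·L = 0.5 × 4.47 m = 2.235 m = 2235.0 mm
λ = L_e / r_min = 2235.0 / 28.75 = 77.7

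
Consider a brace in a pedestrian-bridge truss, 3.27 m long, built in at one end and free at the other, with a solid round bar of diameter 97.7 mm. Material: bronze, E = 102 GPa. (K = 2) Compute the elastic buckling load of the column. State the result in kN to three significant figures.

I = πd⁴/64 = π×97.7⁴/64 = 4.472×10^6 mm⁴
I = 4.472×10^6 mm⁴ = 4.472×10^-6 m⁴
Effective length L_e = K·L = 2 × 3.27 = 6.540 m
P_cr = π²EI / L_e² = π² × 102×10⁹ × 4.472×10^-6 / 6.540² = 1.053×10^5 N

P_cr ≈ 105 kN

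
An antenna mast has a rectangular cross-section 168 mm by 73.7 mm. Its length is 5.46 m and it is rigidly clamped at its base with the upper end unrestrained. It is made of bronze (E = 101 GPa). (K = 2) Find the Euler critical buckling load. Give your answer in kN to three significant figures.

P_cr ≈ 46.8 kN

Buckling occurs about the weak axis: I_min = h·b³/12 with b = 73.7 mm (the shorter side).
I_min = 168×73.7³/12 = 5.604×10^6 mm⁴
I = 5.604×10^6 mm⁴ = 5.604×10^-6 m⁴
Effective length L_e = K·L = 2 × 5.46 = 10.92 m
P_cr = π²EI / L_e² = π² × 101×10⁹ × 5.604×10^-6 / 10.92² = 4.685×10^4 N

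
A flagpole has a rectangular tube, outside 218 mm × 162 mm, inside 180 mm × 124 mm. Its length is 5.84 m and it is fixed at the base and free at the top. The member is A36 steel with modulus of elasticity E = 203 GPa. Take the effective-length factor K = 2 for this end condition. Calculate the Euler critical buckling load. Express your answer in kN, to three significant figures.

Weak-axis I_min = (h_o·b_o³ − h_i·b_i³)/12 with b_o = 162, b_i = 124.0 mm (shorter outer/inner sides).
I_min = (218×162³ − 180.0×124.0³)/12 = 4.864×10^7 mm⁴
I = 4.864×10^7 mm⁴ = 4.864×10^-5 m⁴
Effective length L_e = K·L = 2 × 5.84 = 11.68 m
P_cr = π²EI / L_e² = π² × 203×10⁹ × 4.864×10^-5 / 11.68² = 7.143×10^5 N

P_cr ≈ 714 kN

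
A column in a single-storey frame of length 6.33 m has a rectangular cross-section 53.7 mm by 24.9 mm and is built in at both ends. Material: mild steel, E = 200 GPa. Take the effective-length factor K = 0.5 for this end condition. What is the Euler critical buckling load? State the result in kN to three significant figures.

Buckling occurs about the weak axis: I_min = h·b³/12 with b = 24.9 mm (the shorter side).
I_min = 53.7×24.9³/12 = 6.909×10^4 mm⁴
I = 6.909×10^4 mm⁴ = 6.909×10^-8 m⁴
Effective length L_e = K·L = 0.5 × 6.33 = 3.165 m
P_cr = π²EI / L_e² = π² × 200×10⁹ × 6.909×10^-8 / 3.165² = 1.361×10^4 N

P_cr ≈ 13.6 kN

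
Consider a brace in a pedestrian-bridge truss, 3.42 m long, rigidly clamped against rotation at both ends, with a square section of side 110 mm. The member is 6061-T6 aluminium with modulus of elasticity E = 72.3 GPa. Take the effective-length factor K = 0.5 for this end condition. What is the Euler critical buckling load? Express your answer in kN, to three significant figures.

I = a⁴/12 = 110⁴/12 = 1.220×10^7 mm⁴
I = 1.220×10^7 mm⁴ = 1.220×10^-5 m⁴
Effective length L_e = K·L = 0.5 × 3.42 = 1.710 m
P_cr = π²EI / L_e² = π² × 72.3×10⁹ × 1.220×10^-5 / 1.710² = 2.977×10^6 N

P_cr ≈ 2980 kN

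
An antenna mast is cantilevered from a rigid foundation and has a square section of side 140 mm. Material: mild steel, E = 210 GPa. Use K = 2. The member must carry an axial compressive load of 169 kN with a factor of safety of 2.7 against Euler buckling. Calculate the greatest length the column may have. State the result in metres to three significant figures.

I = a⁴/12 = 140⁴/12 = 3.201×10^7 mm⁴
I = 3.201×10^-5 m⁴
Required critical load P_cr = n·P = 2.7 × 169 = 456.3 kN = 4.563×10^5 N
From P_cr = π²EI/(K·L)²:  L = (1/K)·√(π²EI/P_cr) = (1/2)·√(π²×2.10×10^11×3.201×10^-5/4.563×10^5)
L = 6.03 m

L_max ≈ 6.03 m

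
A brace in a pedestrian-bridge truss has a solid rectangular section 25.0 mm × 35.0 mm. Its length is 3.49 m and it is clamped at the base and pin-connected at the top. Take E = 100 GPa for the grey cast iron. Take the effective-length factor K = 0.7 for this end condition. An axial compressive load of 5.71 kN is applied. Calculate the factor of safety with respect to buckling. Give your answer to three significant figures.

Buckling occurs about the weak axis: I_min = h·b³/12 with b = 25.0 mm (the shorter side).
I_min = 35.0×25.0³/12 = 4.557×10^4 mm⁴
I = 4.557×10^4 mm⁴ = 4.557×10^-8 m⁴
Effective length L_e = K·L = 0.7 × 3.49 = 2.443 m
P_cr = π²EI / L_e² = π² × 100×10⁹ × 4.557×10^-8 / 2.443² = 7.536×10^3 N
Factor of safety n = P_cr / P = 7.5363 / 5.71 = 1.32

n ≈ 1.32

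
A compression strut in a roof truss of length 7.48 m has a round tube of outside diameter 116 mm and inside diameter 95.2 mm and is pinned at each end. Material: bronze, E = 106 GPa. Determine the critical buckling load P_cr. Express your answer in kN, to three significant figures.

P_cr ≈ 90.8 kN

d_o = 116 mm, d_i = 95.2 mm
I = π(d_o⁴ − d_i⁴)/64 = π(116⁴ − 95.20⁴)/64 = 4.856×10^6 mm⁴
I = 4.856×10^6 mm⁴ = 4.856×10^-6 m⁴
Effective length L_e = K·L = 1 × 7.48 = 7.480 m
P_cr = π²EI / L_e² = π² × 106×10⁹ × 4.856×10^-6 / 7.480² = 9.080×10^4 N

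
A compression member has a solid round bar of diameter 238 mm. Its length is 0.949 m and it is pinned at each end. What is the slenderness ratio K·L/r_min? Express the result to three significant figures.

For a solid circle r = d/4 = 238/4 = 59.50 mm
L_e = K·L = 1 × 0.949 m = 0.9490 m = 949.00 mm
λ = L_e / r_min = 949.00 / 59.50 = 15.9

λ ≈ 15.9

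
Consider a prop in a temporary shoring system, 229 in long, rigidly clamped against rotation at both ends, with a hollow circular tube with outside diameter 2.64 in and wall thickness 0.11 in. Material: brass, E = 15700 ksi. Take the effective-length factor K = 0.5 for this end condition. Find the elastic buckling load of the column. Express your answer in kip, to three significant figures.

P_cr ≈ 8.28 kip

Inner diameter d_i = 2.64 − 2×0.11 = 2.420 in
I = π(d_o⁴ − d_i⁴)/64 = π(2.64⁴ − 2.420⁴)/64 = 0.7009 in⁴
Effective length L_e = K·L = 0.5 × 229 = 114.5 in
P_cr = π²EI / L_e² = π² × 15700×10³ × 0.7009 / 114.5² = 8.284×10^3 lb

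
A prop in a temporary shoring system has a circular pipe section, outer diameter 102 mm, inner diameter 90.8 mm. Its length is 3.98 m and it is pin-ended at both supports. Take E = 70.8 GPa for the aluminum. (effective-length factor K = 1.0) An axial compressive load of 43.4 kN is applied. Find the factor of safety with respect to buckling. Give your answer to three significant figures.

d_o = 102 mm, d_i = 90.8 mm
I = π(d_o⁴ − d_i⁴)/64 = π(102⁴ − 90.80⁴)/64 = 1.977×10^6 mm⁴
I = 1.977×10^6 mm⁴ = 1.977×10^-6 m⁴
Effective length L_e = K·L = 1 × 3.98 = 3.980 m
P_cr = π²EI / L_e² = π² × 70.8×10⁹ × 1.977×10^-6 / 3.980² = 8.720×10^4 N
Factor of safety n = P_cr / P = 87.198 / 43.4 = 2.01

n ≈ 2.01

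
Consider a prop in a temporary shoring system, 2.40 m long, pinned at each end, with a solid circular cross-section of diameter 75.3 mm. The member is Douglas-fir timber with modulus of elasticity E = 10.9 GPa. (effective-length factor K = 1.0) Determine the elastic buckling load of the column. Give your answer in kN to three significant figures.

I = πd⁴/64 = π×75.3⁴/64 = 1.578×10^6 mm⁴
I = 1.578×10^6 mm⁴ = 1.578×10^-6 m⁴
Effective length L_e = K·L = 1 × 2.40 = 2.400 m
P_cr = π²EI / L_e² = π² × 10.9×10⁹ × 1.578×10^-6 / 2.400² = 2.947×10^4 N

P_cr ≈ 29.5 kN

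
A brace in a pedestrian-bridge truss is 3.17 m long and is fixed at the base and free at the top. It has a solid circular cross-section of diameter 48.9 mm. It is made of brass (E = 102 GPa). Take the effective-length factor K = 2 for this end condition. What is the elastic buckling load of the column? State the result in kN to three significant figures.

I = πd⁴/64 = π×48.9⁴/64 = 2.807×10^5 mm⁴
I = 2.807×10^5 mm⁴ = 2.807×10^-7 m⁴
Effective length L_e = K·L = 2 × 3.17 = 6.340 m
P_cr = π²EI / L_e² = π² × 102×10⁹ × 2.807×10^-7 / 6.340² = 7.030×10^3 N

P_cr ≈ 7.03 kN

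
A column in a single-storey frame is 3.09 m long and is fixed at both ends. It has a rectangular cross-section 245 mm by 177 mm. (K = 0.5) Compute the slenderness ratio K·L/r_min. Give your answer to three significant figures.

λ ≈ 30.2

Buckling occurs about the weak axis: I_min = h·b³/12 with b = 177 mm (the shorter side).
I_min = 245×177³/12 = 1.132×10^8 mm⁴
A = 4.337×10^4 mm²;  r_min = √(I/A) = √(1.132×10^8/4.337×10^4) = 51.10 mm
L_e = K·L = 0.5 × 3.09 m = 1.545 m = 1545.0 mm
λ = L_e / r_min = 1545.0 / 51.10 = 30.2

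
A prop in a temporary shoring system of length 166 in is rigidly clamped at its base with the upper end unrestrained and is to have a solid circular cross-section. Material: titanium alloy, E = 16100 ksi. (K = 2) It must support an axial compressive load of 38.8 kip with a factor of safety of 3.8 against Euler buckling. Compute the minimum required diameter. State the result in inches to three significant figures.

Required P_cr = n·P = 3.8 × 38.8 = 147.4 kip
L_e = K·L = 2 × 166 = 332.0 in
Required I = P_cr·L_e²/(π²E) = 1.474×10^5 × 332.0² / (π² × 1.61×10^7) = 102.3 in⁴
Solid circle: I = πd⁴/64  ⇒  d = (64I/π)^(1/4) = (64×102.3/π)^(1/4) = 6.76 in

d ≈ 6.76 in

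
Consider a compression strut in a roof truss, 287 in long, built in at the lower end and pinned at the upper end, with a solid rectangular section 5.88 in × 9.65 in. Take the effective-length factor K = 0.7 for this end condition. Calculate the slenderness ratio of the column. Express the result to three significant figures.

For a rectangle r_min = b/√12 = 5.88/√12 = 1.697 in
L_e = K·L = 0.7 × 287 = 200.9 in
λ = L_e / r_min = 200.90 / 1.697 = 118

λ ≈ 118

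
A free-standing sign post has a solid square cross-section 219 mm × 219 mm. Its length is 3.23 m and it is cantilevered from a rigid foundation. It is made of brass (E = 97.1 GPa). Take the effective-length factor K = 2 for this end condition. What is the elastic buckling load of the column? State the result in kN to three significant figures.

I = a⁴/12 = 219⁴/12 = 1.917×10^8 mm⁴
I = 1.917×10^8 mm⁴ = 1.917×10^-4 m⁴
Effective length L_e = K·L = 2 × 3.23 = 6.460 m
P_cr = π²EI / L_e² = π² × 97.1×10⁹ × 1.917×10^-4 / 6.460² = 4.402×10^6 N

P_cr ≈ 4400 kN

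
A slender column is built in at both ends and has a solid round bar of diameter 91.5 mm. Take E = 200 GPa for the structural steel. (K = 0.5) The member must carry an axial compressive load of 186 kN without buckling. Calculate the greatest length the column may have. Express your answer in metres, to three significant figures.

L_max ≈ 12.1 m

I = πd⁴/64 = π×91.5⁴/64 = 3.441×10^6 mm⁴
I = 3.441×10^-6 m⁴
At the buckling limit P_cr = P = 1.860×10^5 N
From P_cr = π²EI/(K·L)²:  L = (1/K)·√(π²EI/P_cr) = (1/0.5)·√(π²×2.00×10^11×3.441×10^-6/1.860×10^5)
L = 12.1 m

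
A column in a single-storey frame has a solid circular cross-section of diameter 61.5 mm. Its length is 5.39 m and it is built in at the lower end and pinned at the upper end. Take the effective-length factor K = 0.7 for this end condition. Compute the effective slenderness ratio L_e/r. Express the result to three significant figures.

λ ≈ 245

I = πd⁴/64 = π×61.5⁴/64 = 7.022×10^5 mm⁴
A = 2.971×10^3 mm²;  r_min = √(I/A) = √(7.022×10^5/2.971×10^3) = 15.37 mm
L_e = K·L = 0.7 × 5.39 m = 3.773 m = 3773.0 mm
λ = L_e / r_min = 3773.0 / 15.37 = 245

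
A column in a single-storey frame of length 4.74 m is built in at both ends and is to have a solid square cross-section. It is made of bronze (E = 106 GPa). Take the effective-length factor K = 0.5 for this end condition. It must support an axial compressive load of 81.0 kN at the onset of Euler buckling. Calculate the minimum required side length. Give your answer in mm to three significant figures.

L_e = K·L = 0.5 × 4.74 = 2.370 m
Required I = P_cr·L_e²/(π²E) = 8.100×10^4 × 2.370² / (π² × 1.06×10^11) = 4.349×10^-7 m⁴
I_req = 4.349×10^5 mm⁴
Solid square: I = a⁴/12  ⇒  a = (12I)^(1/4) = (12×4.349×10^5)^(1/4) = 47.8 mm

a ≈ 47.8 mm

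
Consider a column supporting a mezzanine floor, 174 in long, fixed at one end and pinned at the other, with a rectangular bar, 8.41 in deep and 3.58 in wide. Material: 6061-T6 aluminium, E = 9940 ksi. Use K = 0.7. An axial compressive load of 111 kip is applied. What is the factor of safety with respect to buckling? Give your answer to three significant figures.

n ≈ 1.92

Buckling occurs about the weak axis: I_min = h·b³/12 with b = 3.58 in (the shorter side).
I_min = 8.41×3.58³/12 = 32.16 in⁴
Effective length L_e = K·L = 0.7 × 174 = 121.8 in
P_cr = π²EI / L_e² = π² × 9940×10³ × 32.16 / 121.8² = 2.126×10^5 lb
Factor of safety n = P_cr / P = 212.65 / 111 = 1.92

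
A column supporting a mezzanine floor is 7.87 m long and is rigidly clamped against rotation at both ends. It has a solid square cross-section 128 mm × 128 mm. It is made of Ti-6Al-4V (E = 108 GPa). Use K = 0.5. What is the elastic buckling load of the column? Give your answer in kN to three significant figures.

P_cr ≈ 1540 kN

I = a⁴/12 = 128⁴/12 = 2.237×10^7 mm⁴
I = 2.237×10^7 mm⁴ = 2.237×10^-5 m⁴
Effective length L_e = K·L = 0.5 × 7.87 = 3.935 m
P_cr = π²EI / L_e² = π² × 108×10⁹ × 2.237×10^-5 / 3.935² = 1.540×10^6 N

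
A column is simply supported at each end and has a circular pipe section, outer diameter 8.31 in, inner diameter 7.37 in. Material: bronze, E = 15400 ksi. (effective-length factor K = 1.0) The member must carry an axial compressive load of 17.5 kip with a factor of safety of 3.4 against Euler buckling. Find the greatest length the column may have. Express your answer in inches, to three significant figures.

d_o = 8.31 in, d_i = 7.37 in
I = π(d_o⁴ − d_i⁴)/64 = π(8.31⁴ − 7.370⁴)/64 = 89.26 in⁴
Required critical load P_cr = n·P = 3.4 × 17.5 = 59.50 kip = 5.950×10^4 lb
From P_cr = π²EI/(K·L)²:  L = (1/K)·√(π²EI/P_cr) = (1/1)·√(π²×1.54×10^7×89.26/5.950×10^4)
L = 478 in

L_max ≈ 478 in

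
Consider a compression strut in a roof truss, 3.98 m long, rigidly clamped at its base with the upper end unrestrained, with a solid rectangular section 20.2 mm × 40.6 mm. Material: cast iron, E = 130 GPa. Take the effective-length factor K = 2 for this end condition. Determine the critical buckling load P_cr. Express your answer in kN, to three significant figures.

P_cr ≈ 0.565 kN

Buckling occurs about the weak axis: I_min = h·b³/12 with b = 20.2 mm (the shorter side).
I_min = 40.6×20.2³/12 = 2.789×10^4 mm⁴
I = 2.789×10^4 mm⁴ = 2.789×10^-8 m⁴
Effective length L_e = K·L = 2 × 3.98 = 7.960 m
P_cr = π²EI / L_e² = π² × 130×10⁹ × 2.789×10^-8 / 7.960² = 564.7 N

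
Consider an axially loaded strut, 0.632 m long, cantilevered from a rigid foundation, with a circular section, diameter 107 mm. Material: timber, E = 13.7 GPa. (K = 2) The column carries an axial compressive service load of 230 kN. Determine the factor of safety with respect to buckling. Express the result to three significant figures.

n ≈ 2.37

I = πd⁴/64 = π×107⁴/64 = 6.434×10^6 mm⁴
I = 6.434×10^6 mm⁴ = 6.434×10^-6 m⁴
Effective length L_e = K·L = 2 × 0.632 = 1.264 m
P_cr = π²EI / L_e² = π² × 13.7×10⁹ × 6.434×10^-6 / 1.264² = 5.445×10^5 N
Factor of safety n = P_cr / P = 544.54 / 230 = 2.37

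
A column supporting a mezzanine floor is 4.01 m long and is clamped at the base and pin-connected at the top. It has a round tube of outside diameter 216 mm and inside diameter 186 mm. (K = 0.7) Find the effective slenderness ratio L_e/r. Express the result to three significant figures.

λ ≈ 39.4

d_o = 216 mm, d_i = 186 mm
I = π(d_o⁴ − d_i⁴)/64 = π(216⁴ − 186.0⁴)/64 = 4.810×10^7 mm⁴
A = 9.472×10^3 mm²;  r_min = √(I/A) = √(4.810×10^7/9.472×10^3) = 71.26 mm
L_e = K·L = 0.7 × 4.01 m = 2.807 m = 2807.0 mm
λ = L_e / r_min = 2807.0 / 71.26 = 39.4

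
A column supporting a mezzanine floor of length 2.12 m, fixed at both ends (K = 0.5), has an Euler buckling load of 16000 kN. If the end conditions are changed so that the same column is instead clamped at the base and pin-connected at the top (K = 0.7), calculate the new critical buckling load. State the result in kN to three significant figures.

P_cr ∝ 1/K², so P_cr,new = P_cr,old × (K_old/K_new)² = 16000 × (0.5/0.7)²
= 16000 × 0.5102 = 8160 kN

P_cr ≈ 8160 kN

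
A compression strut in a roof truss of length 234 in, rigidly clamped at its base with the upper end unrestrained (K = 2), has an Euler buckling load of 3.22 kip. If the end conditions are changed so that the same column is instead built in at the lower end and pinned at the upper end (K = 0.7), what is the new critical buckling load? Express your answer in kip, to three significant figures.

P_cr ∝ 1/K², so P_cr,new = P_cr,old × (K_old/K_new)² = 3.22 × (2/0.7)²
= 3.22 × 8.163 = 26.3 kip

P_cr ≈ 26.3 kip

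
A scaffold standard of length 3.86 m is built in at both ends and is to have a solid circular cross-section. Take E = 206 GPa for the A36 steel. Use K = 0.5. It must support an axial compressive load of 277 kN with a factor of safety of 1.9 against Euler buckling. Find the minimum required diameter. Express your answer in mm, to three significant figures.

Required P_cr = n·P = 1.9 × 277 = 526.3 kN
L_e = K·L = 0.5 × 3.86 = 1.930 m
Required I = P_cr·L_e²/(π²E) = 5.263×10^5 × 1.930² / (π² × 2.06×10^11) = 9.642×10^-7 m⁴
I_req = 9.642×10^5 mm⁴
Solid circle: I = πd⁴/64  ⇒  d = (64I/π)^(1/4) = (64×9.642×10^5/π)^(1/4) = 66.6 mm

d ≈ 66.6 mm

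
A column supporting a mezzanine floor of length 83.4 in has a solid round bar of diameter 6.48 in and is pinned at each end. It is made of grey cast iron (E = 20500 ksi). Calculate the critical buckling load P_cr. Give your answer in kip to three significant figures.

P_cr ≈ 2520 kip

I = πd⁴/64 = π×6.48⁴/64 = 86.55 in⁴
Effective length L_e = K·L = 1 × 83.4 = 83.40 in
P_cr = π²EI / L_e² = π² × 20500×10³ × 86.55 / 83.40² = 2.518×10^6 lb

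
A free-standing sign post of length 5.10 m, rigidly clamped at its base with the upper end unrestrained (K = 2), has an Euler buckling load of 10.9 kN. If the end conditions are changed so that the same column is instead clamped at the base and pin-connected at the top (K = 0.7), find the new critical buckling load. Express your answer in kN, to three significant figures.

P_cr ∝ 1/K², so P_cr,new = P_cr,old × (K_old/K_new)² = 10.9 × (2/0.7)²
= 10.9 × 8.163 = 89.0 kN

P_cr ≈ 89.0 kN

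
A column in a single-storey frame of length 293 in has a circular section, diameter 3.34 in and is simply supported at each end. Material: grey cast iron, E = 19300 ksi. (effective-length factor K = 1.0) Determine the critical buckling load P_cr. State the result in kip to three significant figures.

I = πd⁴/64 = π×3.34⁴/64 = 6.109 in⁴
Effective length L_e = K·L = 1 × 293 = 293.0 in
P_cr = π²EI / L_e² = π² × 19300×10³ × 6.109 / 293.0² = 1.355×10^4 lb

P_cr ≈ 13.6 kip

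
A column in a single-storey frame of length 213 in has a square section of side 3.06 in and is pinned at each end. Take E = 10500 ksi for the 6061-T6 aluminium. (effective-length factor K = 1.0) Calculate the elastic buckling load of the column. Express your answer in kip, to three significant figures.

P_cr ≈ 16.7 kip

I = a⁴/12 = 3.06⁴/12 = 7.306 in⁴
Effective length L_e = K·L = 1 × 213 = 213.0 in
P_cr = π²EI / L_e² = π² × 10500×10³ × 7.306 / 213.0² = 1.669×10^4 lb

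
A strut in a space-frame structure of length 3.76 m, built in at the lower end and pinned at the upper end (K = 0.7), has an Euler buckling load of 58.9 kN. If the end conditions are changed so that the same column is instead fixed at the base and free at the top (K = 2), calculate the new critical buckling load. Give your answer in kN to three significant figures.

P_cr ∝ 1/K², so P_cr,new = P_cr,old × (K_old/K_new)² = 58.9 × (0.7/2)²
= 58.9 × 0.1225 = 7.22 kN

P_cr ≈ 7.22 kN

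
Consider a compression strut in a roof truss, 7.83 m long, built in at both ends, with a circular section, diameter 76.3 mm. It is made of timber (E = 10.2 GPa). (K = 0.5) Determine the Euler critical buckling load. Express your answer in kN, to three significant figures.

P_cr ≈ 10.9 kN

I = πd⁴/64 = π×76.3⁴/64 = 1.664×10^6 mm⁴
I = 1.664×10^6 mm⁴ = 1.664×10^-6 m⁴
Effective length L_e = K·L = 0.5 × 7.83 = 3.915 m
P_cr = π²EI / L_e² = π² × 10.2×10⁹ × 1.664×10^-6 / 3.915² = 1.093×10^4 N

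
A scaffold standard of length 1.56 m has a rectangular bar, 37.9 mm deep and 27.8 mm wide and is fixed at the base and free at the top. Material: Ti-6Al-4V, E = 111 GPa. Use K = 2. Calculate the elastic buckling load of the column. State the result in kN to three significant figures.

P_cr ≈ 7.64 kN

Buckling occurs about the weak axis: I_min = h·b³/12 with b = 27.8 mm (the shorter side).
I_min = 37.9×27.8³/12 = 6.786×10^4 mm⁴
I = 6.786×10^4 mm⁴ = 6.786×10^-8 m⁴
Effective length L_e = K·L = 2 × 1.56 = 3.120 m
P_cr = π²EI / L_e² = π² × 111×10⁹ × 6.786×10^-8 / 3.120² = 7.637×10^3 N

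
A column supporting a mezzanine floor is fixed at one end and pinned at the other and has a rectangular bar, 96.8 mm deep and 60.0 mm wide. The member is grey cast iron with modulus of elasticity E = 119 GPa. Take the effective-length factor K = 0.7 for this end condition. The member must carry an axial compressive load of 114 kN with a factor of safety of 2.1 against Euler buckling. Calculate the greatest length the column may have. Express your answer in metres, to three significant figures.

Buckling occurs about the weak axis: I_min = h·b³/12 with b = 60.0 mm (the shorter side).
I_min = 96.8×60.0³/12 = 1.742×10^6 mm⁴
I = 1.742×10^-6 m⁴
Required critical load P_cr = n·P = 2.1 × 114 = 239.4 kN = 2.394×10^5 N
From P_cr = π²EI/(K·L)²:  L = (1/K)·√(π²EI/P_cr) = (1/0.7)·√(π²×1.19×10^11×1.742×10^-6/2.394×10^5)
L = 4.18 m

L_max ≈ 4.18 m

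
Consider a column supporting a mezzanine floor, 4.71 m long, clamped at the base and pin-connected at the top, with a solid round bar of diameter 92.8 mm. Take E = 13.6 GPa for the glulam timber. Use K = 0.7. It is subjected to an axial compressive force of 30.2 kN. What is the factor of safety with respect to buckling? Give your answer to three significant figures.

n ≈ 1.49

I = πd⁴/64 = π×92.8⁴/64 = 3.641×10^6 mm⁴
I = 3.641×10^6 mm⁴ = 3.641×10^-6 m⁴
Effective length L_e = K·L = 0.7 × 4.71 = 3.297 m
P_cr = π²EI / L_e² = π² × 13.6×10⁹ × 3.641×10^-6 / 3.297² = 4.495×10^4 N
Factor of safety n = P_cr / P = 44.953 / 30.2 = 1.49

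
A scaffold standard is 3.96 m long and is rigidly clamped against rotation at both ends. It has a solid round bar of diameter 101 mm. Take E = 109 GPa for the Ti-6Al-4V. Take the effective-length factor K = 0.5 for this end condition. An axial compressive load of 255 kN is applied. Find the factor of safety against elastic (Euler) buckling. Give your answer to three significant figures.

n ≈ 5.50

I = πd⁴/64 = π×101⁴/64 = 5.108×10^6 mm⁴
I = 5.108×10^6 mm⁴ = 5.108×10^-6 m⁴
Effective length L_e = K·L = 0.5 × 3.96 = 1.980 m
P_cr = π²EI / L_e² = π² × 109×10⁹ × 5.108×10^-6 / 1.980² = 1.402×10^6 N
Factor of safety n = P_cr / P = 1401.7 / 255 = 5.50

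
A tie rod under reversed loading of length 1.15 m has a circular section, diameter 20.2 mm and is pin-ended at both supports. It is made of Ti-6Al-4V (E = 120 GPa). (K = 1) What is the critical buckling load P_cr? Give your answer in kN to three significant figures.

P_cr ≈ 7.32 kN

I = πd⁴/64 = π×20.2⁴/64 = 8.173×10^3 mm⁴
I = 8.173×10^3 mm⁴ = 8.173×10^-9 m⁴
Effective length L_e = K·L = 1 × 1.15 = 1.150 m
P_cr = π²EI / L_e² = π² × 120×10⁹ × 8.173×10^-9 / 1.150² = 7.319×10^3 N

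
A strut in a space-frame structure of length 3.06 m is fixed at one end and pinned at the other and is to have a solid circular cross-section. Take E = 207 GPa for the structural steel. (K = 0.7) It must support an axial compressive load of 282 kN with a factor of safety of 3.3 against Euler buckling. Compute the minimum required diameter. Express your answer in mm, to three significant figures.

Required P_cr = n·P = 3.3 × 282 = 930.6 kN
L_e = K·L = 0.7 × 3.06 = 2.142 m
Required I = P_cr·L_e²/(π²E) = 9.306×10^5 × 2.142² / (π² × 2.07×10^11) = 2.090×10^-6 m⁴
I_req = 2.090×10^6 mm⁴
Solid circle: I = πd⁴/64  ⇒  d = (64I/π)^(1/4) = (64×2.090×10^6/π)^(1/4) = 80.8 mm

d ≈ 80.8 mm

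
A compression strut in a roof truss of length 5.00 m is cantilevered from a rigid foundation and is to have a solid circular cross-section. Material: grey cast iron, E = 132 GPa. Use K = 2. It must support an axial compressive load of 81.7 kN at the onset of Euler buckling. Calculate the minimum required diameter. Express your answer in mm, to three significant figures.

L_e = K·L = 2 × 5.00 = 10.00 m
Required I = P_cr·L_e²/(π²E) = 8.170×10^4 × 10.00² / (π² × 1.32×10^11) = 6.271×10^-6 m⁴
I_req = 6.271×10^6 mm⁴
Solid circle: I = πd⁴/64  ⇒  d = (64I/π)^(1/4) = (64×6.271×10^6/π)^(1/4) = 106 mm

d ≈ 106 mm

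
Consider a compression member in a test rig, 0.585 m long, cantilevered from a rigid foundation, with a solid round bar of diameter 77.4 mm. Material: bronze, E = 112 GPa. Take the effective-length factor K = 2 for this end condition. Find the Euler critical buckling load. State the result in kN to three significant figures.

P_cr ≈ 1420 kN

I = πd⁴/64 = π×77.4⁴/64 = 1.762×10^6 mm⁴
I = 1.762×10^6 mm⁴ = 1.762×10^-6 m⁴
Effective length L_e = K·L = 2 × 0.585 = 1.170 m
P_cr = π²EI / L_e² = π² × 112×10⁹ × 1.762×10^-6 / 1.170² = 1.423×10^6 N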